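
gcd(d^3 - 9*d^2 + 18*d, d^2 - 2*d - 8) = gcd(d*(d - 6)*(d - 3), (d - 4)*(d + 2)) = 1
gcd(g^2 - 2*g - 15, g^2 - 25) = g - 5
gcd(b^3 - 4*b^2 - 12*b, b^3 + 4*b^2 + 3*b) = b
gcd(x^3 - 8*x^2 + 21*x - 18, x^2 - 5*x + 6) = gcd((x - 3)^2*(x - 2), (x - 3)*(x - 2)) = x^2 - 5*x + 6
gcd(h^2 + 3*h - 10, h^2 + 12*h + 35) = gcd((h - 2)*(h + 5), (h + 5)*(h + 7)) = h + 5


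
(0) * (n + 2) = 0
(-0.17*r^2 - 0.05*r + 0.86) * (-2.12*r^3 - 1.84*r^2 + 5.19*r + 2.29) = 0.3604*r^5 + 0.4188*r^4 - 2.6135*r^3 - 2.2312*r^2 + 4.3489*r + 1.9694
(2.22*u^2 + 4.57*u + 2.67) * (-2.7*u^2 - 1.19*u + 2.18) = -5.994*u^4 - 14.9808*u^3 - 7.8077*u^2 + 6.7853*u + 5.8206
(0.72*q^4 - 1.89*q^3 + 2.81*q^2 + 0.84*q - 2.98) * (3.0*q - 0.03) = 2.16*q^5 - 5.6916*q^4 + 8.4867*q^3 + 2.4357*q^2 - 8.9652*q + 0.0894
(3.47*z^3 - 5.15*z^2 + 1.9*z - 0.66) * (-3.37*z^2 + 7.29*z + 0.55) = -11.6939*z^5 + 42.6518*z^4 - 42.038*z^3 + 13.2427*z^2 - 3.7664*z - 0.363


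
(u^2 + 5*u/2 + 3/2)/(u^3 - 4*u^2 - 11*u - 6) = (u + 3/2)/(u^2 - 5*u - 6)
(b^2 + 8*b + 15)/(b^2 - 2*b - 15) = (b + 5)/(b - 5)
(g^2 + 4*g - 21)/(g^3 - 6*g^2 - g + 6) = (g^2 + 4*g - 21)/(g^3 - 6*g^2 - g + 6)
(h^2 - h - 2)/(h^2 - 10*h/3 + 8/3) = 3*(h + 1)/(3*h - 4)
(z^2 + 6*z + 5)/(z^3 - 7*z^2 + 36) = (z^2 + 6*z + 5)/(z^3 - 7*z^2 + 36)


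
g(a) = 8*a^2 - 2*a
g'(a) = 16*a - 2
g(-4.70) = 186.12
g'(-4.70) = -77.20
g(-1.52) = 21.52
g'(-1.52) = -26.32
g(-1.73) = 27.40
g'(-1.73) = -29.68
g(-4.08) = 141.33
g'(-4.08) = -67.28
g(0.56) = 1.39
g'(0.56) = 6.96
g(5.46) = 227.57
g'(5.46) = 85.36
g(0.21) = -0.07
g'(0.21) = 1.36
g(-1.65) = 25.08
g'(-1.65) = -28.40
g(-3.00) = 78.00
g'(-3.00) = -50.00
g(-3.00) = 78.00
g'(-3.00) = -50.00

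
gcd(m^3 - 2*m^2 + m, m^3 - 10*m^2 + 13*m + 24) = 1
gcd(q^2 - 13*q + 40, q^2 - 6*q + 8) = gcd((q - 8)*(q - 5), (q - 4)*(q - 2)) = 1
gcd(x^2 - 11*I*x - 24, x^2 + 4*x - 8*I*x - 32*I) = x - 8*I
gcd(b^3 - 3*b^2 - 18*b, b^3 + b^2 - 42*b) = b^2 - 6*b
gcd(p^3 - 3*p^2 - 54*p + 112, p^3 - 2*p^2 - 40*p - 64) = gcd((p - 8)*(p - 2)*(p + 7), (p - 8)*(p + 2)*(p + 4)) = p - 8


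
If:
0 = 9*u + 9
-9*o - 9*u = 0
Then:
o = 1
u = -1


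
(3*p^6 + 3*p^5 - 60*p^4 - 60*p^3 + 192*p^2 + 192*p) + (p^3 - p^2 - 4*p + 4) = 3*p^6 + 3*p^5 - 60*p^4 - 59*p^3 + 191*p^2 + 188*p + 4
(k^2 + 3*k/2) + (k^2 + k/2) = 2*k^2 + 2*k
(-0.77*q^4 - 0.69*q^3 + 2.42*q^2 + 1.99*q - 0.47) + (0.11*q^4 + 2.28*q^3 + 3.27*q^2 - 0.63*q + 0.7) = -0.66*q^4 + 1.59*q^3 + 5.69*q^2 + 1.36*q + 0.23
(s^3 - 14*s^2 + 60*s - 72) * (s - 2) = s^4 - 16*s^3 + 88*s^2 - 192*s + 144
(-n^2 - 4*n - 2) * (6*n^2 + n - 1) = -6*n^4 - 25*n^3 - 15*n^2 + 2*n + 2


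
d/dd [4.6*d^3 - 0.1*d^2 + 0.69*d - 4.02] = 13.8*d^2 - 0.2*d + 0.69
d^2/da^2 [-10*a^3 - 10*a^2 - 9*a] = -60*a - 20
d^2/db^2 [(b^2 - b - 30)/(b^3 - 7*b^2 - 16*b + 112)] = 2*(b^6 - 3*b^5 - 111*b^4 + 719*b^3 + 54*b^2 - 2352*b - 20448)/(b^9 - 21*b^8 + 99*b^7 + 665*b^6 - 6288*b^5 + 336*b^4 + 108800*b^3 - 177408*b^2 - 602112*b + 1404928)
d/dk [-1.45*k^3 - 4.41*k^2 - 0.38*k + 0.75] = -4.35*k^2 - 8.82*k - 0.38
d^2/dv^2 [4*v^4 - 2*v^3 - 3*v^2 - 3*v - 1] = 48*v^2 - 12*v - 6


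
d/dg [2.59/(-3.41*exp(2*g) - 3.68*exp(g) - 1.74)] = (17.6638*exp(g) + 9.5312)*exp(g)/(3.41*exp(2*g) + 3.68*exp(g) + 1.74)^2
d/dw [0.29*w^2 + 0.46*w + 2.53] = 0.58*w + 0.46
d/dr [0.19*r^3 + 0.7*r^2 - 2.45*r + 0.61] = 0.57*r^2 + 1.4*r - 2.45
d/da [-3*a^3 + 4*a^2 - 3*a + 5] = -9*a^2 + 8*a - 3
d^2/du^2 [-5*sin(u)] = 5*sin(u)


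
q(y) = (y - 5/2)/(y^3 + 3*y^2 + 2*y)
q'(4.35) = -0.00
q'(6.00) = 0.00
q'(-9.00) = 0.01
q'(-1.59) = 3.82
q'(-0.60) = -17.25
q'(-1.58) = 2.85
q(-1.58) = -10.60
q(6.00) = 0.01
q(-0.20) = 9.38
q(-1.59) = -10.63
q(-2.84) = 1.22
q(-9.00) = 0.02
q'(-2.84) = 2.31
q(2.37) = -0.00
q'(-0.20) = 26.48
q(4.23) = 0.01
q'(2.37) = 0.03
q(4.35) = 0.01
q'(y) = (y - 5/2)*(-3*y^2 - 6*y - 2)/(y^3 + 3*y^2 + 2*y)^2 + 1/(y^3 + 3*y^2 + 2*y)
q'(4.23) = -0.00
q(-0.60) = 9.23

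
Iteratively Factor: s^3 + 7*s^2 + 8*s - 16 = (s + 4)*(s^2 + 3*s - 4) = (s + 4)^2*(s - 1)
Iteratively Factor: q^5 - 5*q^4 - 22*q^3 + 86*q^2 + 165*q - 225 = (q - 1)*(q^4 - 4*q^3 - 26*q^2 + 60*q + 225) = (q - 1)*(q + 3)*(q^3 - 7*q^2 - 5*q + 75) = (q - 5)*(q - 1)*(q + 3)*(q^2 - 2*q - 15) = (q - 5)*(q - 1)*(q + 3)^2*(q - 5)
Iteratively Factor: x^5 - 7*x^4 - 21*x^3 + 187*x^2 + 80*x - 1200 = (x - 5)*(x^4 - 2*x^3 - 31*x^2 + 32*x + 240) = (x - 5)^2*(x^3 + 3*x^2 - 16*x - 48) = (x - 5)^2*(x + 4)*(x^2 - x - 12) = (x - 5)^2*(x + 3)*(x + 4)*(x - 4)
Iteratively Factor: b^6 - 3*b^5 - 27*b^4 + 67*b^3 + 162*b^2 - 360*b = (b + 3)*(b^5 - 6*b^4 - 9*b^3 + 94*b^2 - 120*b) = (b + 3)*(b + 4)*(b^4 - 10*b^3 + 31*b^2 - 30*b) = (b - 3)*(b + 3)*(b + 4)*(b^3 - 7*b^2 + 10*b) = (b - 5)*(b - 3)*(b + 3)*(b + 4)*(b^2 - 2*b) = b*(b - 5)*(b - 3)*(b + 3)*(b + 4)*(b - 2)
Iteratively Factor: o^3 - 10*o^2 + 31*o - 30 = (o - 3)*(o^2 - 7*o + 10) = (o - 3)*(o - 2)*(o - 5)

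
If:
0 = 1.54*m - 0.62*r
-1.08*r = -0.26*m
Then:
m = 0.00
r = 0.00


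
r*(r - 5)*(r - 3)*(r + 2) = r^4 - 6*r^3 - r^2 + 30*r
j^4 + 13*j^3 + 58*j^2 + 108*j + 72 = (j + 2)^2*(j + 3)*(j + 6)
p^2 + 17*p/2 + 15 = (p + 5/2)*(p + 6)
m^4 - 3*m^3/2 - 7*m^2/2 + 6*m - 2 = (m - 2)*(m - 1)*(m - 1/2)*(m + 2)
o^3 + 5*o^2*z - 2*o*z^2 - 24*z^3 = (o - 2*z)*(o + 3*z)*(o + 4*z)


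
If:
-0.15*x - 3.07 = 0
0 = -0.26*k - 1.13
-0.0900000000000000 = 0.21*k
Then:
No Solution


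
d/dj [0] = 0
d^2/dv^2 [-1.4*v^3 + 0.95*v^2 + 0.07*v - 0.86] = 1.9 - 8.4*v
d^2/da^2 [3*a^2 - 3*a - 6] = 6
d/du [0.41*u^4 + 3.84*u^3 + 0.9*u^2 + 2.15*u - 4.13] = 1.64*u^3 + 11.52*u^2 + 1.8*u + 2.15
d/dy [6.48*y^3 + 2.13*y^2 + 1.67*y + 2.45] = 19.44*y^2 + 4.26*y + 1.67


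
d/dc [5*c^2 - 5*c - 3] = 10*c - 5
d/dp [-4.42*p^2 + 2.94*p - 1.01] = 2.94 - 8.84*p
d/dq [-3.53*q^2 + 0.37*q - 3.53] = 0.37 - 7.06*q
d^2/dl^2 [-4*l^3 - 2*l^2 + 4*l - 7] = -24*l - 4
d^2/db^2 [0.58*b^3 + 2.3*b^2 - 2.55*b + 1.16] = 3.48*b + 4.6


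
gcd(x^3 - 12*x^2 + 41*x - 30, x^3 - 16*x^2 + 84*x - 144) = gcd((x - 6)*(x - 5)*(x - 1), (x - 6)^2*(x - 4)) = x - 6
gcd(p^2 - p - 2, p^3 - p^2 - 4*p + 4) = p - 2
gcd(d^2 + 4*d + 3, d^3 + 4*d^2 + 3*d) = d^2 + 4*d + 3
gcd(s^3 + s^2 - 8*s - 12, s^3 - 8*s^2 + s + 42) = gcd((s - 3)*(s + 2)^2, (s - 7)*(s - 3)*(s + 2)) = s^2 - s - 6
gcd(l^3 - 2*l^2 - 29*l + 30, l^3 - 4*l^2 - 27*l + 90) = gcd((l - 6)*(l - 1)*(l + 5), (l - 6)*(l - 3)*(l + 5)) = l^2 - l - 30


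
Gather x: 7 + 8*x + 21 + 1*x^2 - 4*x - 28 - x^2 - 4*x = 0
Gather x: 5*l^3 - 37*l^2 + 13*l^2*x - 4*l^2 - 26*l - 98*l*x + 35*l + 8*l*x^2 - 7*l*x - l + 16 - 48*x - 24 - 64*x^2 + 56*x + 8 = 5*l^3 - 41*l^2 + 8*l + x^2*(8*l - 64) + x*(13*l^2 - 105*l + 8)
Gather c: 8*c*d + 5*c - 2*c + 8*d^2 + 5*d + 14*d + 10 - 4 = c*(8*d + 3) + 8*d^2 + 19*d + 6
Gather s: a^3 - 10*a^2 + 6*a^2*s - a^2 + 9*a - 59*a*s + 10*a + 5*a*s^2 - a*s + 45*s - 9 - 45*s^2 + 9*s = a^3 - 11*a^2 + 19*a + s^2*(5*a - 45) + s*(6*a^2 - 60*a + 54) - 9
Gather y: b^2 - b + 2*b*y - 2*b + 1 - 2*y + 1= b^2 - 3*b + y*(2*b - 2) + 2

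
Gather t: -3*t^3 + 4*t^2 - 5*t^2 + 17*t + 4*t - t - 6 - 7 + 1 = -3*t^3 - t^2 + 20*t - 12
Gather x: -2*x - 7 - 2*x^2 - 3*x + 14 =-2*x^2 - 5*x + 7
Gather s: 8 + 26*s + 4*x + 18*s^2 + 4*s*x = 18*s^2 + s*(4*x + 26) + 4*x + 8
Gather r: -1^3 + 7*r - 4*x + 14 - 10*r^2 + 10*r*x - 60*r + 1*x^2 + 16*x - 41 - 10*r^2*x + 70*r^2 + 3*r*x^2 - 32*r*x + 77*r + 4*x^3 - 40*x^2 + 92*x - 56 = r^2*(60 - 10*x) + r*(3*x^2 - 22*x + 24) + 4*x^3 - 39*x^2 + 104*x - 84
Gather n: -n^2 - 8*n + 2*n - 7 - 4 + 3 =-n^2 - 6*n - 8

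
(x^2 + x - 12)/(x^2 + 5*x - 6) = (x^2 + x - 12)/(x^2 + 5*x - 6)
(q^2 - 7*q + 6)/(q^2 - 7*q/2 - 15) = 2*(q - 1)/(2*q + 5)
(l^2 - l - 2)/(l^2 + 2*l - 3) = (l^2 - l - 2)/(l^2 + 2*l - 3)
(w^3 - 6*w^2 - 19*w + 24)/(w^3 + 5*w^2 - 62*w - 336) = (w^2 + 2*w - 3)/(w^2 + 13*w + 42)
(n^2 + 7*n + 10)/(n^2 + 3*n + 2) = (n + 5)/(n + 1)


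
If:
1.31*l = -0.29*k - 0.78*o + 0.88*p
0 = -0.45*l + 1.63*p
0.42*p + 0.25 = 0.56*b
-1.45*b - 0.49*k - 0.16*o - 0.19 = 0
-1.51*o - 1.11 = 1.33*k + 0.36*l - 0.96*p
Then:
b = 0.41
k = -1.91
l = -0.18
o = 0.96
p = -0.05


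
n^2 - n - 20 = (n - 5)*(n + 4)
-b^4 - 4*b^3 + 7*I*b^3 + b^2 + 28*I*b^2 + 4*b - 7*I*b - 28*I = (b + 4)*(b - 7*I)*(I*b - I)*(I*b + I)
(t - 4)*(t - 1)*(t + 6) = t^3 + t^2 - 26*t + 24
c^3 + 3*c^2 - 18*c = c*(c - 3)*(c + 6)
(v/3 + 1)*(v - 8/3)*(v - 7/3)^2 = v^4/3 - 13*v^3/9 - 37*v^2/27 + 1057*v/81 - 392/27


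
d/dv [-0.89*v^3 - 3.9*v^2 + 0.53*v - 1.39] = -2.67*v^2 - 7.8*v + 0.53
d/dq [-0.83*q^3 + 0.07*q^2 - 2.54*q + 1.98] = -2.49*q^2 + 0.14*q - 2.54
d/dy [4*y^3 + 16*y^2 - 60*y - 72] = 12*y^2 + 32*y - 60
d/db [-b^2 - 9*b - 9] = -2*b - 9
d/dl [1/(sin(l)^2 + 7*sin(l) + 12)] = -(2*sin(l) + 7)*cos(l)/(sin(l)^2 + 7*sin(l) + 12)^2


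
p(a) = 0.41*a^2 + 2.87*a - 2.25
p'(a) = 0.82*a + 2.87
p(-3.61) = -7.27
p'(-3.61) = -0.09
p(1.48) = 2.90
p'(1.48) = 4.08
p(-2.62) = -6.95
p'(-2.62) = 0.72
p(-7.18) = -1.72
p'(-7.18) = -3.02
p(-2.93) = -7.14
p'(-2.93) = 0.47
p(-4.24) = -7.05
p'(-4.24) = -0.61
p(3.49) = 12.76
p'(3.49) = 5.73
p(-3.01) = -7.17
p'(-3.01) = 0.40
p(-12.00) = 22.35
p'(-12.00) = -6.97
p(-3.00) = -7.17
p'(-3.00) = 0.41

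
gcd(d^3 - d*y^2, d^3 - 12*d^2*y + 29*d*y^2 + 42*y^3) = d + y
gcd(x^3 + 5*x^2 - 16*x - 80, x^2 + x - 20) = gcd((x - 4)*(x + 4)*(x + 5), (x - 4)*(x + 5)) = x^2 + x - 20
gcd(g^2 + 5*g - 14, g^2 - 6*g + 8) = g - 2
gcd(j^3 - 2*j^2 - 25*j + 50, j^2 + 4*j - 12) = j - 2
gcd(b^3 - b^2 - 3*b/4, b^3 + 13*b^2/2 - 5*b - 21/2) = b - 3/2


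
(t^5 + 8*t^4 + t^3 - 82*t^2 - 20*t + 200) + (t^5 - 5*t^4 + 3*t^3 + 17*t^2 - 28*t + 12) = 2*t^5 + 3*t^4 + 4*t^3 - 65*t^2 - 48*t + 212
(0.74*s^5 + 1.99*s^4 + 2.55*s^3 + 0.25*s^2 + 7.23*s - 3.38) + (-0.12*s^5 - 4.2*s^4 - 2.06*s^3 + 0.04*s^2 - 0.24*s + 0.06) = 0.62*s^5 - 2.21*s^4 + 0.49*s^3 + 0.29*s^2 + 6.99*s - 3.32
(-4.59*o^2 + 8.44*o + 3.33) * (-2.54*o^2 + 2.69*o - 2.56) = 11.6586*o^4 - 33.7847*o^3 + 25.9958*o^2 - 12.6487*o - 8.5248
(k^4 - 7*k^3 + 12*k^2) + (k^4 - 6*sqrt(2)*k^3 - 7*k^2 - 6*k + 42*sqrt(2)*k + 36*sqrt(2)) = 2*k^4 - 6*sqrt(2)*k^3 - 7*k^3 + 5*k^2 - 6*k + 42*sqrt(2)*k + 36*sqrt(2)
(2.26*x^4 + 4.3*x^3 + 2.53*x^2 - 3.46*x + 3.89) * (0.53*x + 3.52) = 1.1978*x^5 + 10.2342*x^4 + 16.4769*x^3 + 7.0718*x^2 - 10.1175*x + 13.6928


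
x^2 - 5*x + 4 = (x - 4)*(x - 1)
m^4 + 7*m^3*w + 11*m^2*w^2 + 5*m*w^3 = m*(m + w)^2*(m + 5*w)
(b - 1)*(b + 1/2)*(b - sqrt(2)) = b^3 - sqrt(2)*b^2 - b^2/2 - b/2 + sqrt(2)*b/2 + sqrt(2)/2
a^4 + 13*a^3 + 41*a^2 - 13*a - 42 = (a - 1)*(a + 1)*(a + 6)*(a + 7)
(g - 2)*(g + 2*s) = g^2 + 2*g*s - 2*g - 4*s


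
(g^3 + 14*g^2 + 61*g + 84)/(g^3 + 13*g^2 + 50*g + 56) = (g + 3)/(g + 2)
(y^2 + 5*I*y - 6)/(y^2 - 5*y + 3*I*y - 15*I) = (y + 2*I)/(y - 5)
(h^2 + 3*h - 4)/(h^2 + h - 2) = (h + 4)/(h + 2)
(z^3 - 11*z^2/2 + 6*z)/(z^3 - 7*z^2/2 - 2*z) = (2*z - 3)/(2*z + 1)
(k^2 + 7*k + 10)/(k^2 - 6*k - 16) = (k + 5)/(k - 8)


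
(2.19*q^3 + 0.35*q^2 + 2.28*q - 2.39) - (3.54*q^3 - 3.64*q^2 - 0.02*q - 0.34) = -1.35*q^3 + 3.99*q^2 + 2.3*q - 2.05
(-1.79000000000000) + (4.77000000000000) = 2.98000000000000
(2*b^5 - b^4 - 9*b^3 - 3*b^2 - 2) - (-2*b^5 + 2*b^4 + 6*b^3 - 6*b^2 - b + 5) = 4*b^5 - 3*b^4 - 15*b^3 + 3*b^2 + b - 7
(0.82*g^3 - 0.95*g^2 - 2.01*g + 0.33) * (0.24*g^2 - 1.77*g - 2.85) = 0.1968*g^5 - 1.6794*g^4 - 1.1379*g^3 + 6.3444*g^2 + 5.1444*g - 0.9405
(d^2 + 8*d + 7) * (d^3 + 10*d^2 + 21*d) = d^5 + 18*d^4 + 108*d^3 + 238*d^2 + 147*d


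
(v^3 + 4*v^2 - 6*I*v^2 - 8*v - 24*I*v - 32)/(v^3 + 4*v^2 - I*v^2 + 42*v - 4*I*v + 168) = (v^2 - 6*I*v - 8)/(v^2 - I*v + 42)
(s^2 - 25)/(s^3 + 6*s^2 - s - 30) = (s - 5)/(s^2 + s - 6)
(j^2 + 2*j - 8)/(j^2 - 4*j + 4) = (j + 4)/(j - 2)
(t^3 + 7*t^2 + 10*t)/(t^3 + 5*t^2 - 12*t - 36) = t*(t + 5)/(t^2 + 3*t - 18)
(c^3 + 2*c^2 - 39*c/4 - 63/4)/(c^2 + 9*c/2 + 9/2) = (2*c^2 + c - 21)/(2*(c + 3))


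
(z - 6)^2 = z^2 - 12*z + 36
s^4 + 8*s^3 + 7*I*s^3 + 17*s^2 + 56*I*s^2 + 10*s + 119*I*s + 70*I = (s + 1)*(s + 2)*(s + 5)*(s + 7*I)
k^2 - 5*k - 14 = (k - 7)*(k + 2)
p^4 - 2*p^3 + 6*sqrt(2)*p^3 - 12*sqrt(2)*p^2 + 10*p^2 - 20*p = p*(p - 2)*(p + sqrt(2))*(p + 5*sqrt(2))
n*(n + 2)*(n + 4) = n^3 + 6*n^2 + 8*n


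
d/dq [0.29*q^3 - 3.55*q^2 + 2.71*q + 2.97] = 0.87*q^2 - 7.1*q + 2.71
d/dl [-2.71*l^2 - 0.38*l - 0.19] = -5.42*l - 0.38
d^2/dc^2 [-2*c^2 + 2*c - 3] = -4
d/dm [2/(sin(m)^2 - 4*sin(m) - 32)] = 4*(2 - sin(m))*cos(m)/((sin(m) - 8)^2*(sin(m) + 4)^2)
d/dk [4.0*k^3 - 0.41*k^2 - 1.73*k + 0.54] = 12.0*k^2 - 0.82*k - 1.73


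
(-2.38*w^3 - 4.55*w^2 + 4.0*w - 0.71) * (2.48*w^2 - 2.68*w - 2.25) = -5.9024*w^5 - 4.9056*w^4 + 27.469*w^3 - 2.2433*w^2 - 7.0972*w + 1.5975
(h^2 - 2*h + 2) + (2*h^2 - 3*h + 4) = 3*h^2 - 5*h + 6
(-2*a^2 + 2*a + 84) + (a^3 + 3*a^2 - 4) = a^3 + a^2 + 2*a + 80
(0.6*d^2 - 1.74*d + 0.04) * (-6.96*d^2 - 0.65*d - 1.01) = -4.176*d^4 + 11.7204*d^3 + 0.2466*d^2 + 1.7314*d - 0.0404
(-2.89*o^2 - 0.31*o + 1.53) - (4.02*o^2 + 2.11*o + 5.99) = -6.91*o^2 - 2.42*o - 4.46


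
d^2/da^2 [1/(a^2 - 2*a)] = 2*(-a*(a - 2) + 4*(a - 1)^2)/(a^3*(a - 2)^3)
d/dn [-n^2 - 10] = -2*n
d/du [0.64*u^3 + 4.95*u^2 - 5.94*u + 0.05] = 1.92*u^2 + 9.9*u - 5.94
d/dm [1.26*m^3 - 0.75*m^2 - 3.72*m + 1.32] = 3.78*m^2 - 1.5*m - 3.72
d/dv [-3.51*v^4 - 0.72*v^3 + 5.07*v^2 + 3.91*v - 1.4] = -14.04*v^3 - 2.16*v^2 + 10.14*v + 3.91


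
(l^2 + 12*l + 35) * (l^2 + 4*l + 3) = l^4 + 16*l^3 + 86*l^2 + 176*l + 105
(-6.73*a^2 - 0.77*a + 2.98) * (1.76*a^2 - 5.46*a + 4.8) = -11.8448*a^4 + 35.3906*a^3 - 22.855*a^2 - 19.9668*a + 14.304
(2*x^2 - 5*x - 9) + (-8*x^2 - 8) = -6*x^2 - 5*x - 17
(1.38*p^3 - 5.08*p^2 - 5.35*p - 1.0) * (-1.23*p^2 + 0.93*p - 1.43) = -1.6974*p^5 + 7.5318*p^4 - 0.1173*p^3 + 3.5189*p^2 + 6.7205*p + 1.43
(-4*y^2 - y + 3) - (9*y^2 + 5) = -13*y^2 - y - 2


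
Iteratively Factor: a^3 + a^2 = (a)*(a^2 + a) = a^2*(a + 1)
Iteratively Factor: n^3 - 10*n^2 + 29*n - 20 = (n - 5)*(n^2 - 5*n + 4) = (n - 5)*(n - 4)*(n - 1)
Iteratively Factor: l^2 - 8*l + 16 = (l - 4)*(l - 4)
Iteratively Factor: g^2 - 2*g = (g)*(g - 2)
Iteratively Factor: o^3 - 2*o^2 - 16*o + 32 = (o + 4)*(o^2 - 6*o + 8) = (o - 4)*(o + 4)*(o - 2)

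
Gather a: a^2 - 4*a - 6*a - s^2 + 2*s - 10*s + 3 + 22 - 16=a^2 - 10*a - s^2 - 8*s + 9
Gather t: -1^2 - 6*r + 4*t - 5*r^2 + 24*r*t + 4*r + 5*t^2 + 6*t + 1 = -5*r^2 - 2*r + 5*t^2 + t*(24*r + 10)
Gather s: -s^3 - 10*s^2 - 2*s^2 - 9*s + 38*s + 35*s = -s^3 - 12*s^2 + 64*s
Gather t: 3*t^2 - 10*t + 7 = 3*t^2 - 10*t + 7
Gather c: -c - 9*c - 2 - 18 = -10*c - 20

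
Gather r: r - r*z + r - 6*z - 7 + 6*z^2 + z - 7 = r*(2 - z) + 6*z^2 - 5*z - 14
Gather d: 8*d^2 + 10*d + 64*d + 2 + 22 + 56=8*d^2 + 74*d + 80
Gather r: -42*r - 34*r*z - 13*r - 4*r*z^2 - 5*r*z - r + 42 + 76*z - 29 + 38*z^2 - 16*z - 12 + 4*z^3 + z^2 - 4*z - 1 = r*(-4*z^2 - 39*z - 56) + 4*z^3 + 39*z^2 + 56*z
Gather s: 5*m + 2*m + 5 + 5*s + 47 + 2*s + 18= 7*m + 7*s + 70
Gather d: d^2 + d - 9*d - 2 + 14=d^2 - 8*d + 12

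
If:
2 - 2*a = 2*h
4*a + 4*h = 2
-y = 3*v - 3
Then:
No Solution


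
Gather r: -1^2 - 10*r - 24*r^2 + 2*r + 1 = -24*r^2 - 8*r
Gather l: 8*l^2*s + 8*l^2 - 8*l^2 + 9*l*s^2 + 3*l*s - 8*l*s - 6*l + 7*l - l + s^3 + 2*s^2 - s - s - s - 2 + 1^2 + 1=8*l^2*s + l*(9*s^2 - 5*s) + s^3 + 2*s^2 - 3*s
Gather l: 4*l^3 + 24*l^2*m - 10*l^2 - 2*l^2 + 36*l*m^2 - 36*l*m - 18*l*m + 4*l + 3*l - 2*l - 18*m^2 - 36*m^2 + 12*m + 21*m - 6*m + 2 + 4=4*l^3 + l^2*(24*m - 12) + l*(36*m^2 - 54*m + 5) - 54*m^2 + 27*m + 6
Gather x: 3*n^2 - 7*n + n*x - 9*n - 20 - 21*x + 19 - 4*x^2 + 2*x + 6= 3*n^2 - 16*n - 4*x^2 + x*(n - 19) + 5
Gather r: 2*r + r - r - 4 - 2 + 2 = 2*r - 4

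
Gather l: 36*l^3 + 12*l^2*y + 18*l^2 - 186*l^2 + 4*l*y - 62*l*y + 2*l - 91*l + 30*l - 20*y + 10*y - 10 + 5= 36*l^3 + l^2*(12*y - 168) + l*(-58*y - 59) - 10*y - 5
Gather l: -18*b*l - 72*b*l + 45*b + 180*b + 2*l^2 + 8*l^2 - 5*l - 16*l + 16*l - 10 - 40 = 225*b + 10*l^2 + l*(-90*b - 5) - 50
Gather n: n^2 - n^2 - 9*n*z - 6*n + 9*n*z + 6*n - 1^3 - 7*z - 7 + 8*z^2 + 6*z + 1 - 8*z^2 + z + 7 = 0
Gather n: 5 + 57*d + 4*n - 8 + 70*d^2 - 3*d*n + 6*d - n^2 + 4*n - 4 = 70*d^2 + 63*d - n^2 + n*(8 - 3*d) - 7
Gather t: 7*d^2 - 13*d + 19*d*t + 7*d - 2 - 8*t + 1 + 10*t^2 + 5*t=7*d^2 - 6*d + 10*t^2 + t*(19*d - 3) - 1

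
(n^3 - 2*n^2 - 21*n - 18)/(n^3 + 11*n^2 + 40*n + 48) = (n^2 - 5*n - 6)/(n^2 + 8*n + 16)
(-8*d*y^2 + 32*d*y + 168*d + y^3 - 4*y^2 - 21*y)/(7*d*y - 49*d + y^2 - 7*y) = (-8*d*y - 24*d + y^2 + 3*y)/(7*d + y)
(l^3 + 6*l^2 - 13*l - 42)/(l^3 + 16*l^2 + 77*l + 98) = (l - 3)/(l + 7)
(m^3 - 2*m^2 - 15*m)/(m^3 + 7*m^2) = (m^2 - 2*m - 15)/(m*(m + 7))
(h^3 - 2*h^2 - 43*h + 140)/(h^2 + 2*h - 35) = h - 4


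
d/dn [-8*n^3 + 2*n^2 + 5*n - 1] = -24*n^2 + 4*n + 5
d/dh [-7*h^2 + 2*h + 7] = 2 - 14*h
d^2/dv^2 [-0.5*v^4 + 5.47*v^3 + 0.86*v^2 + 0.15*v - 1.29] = -6.0*v^2 + 32.82*v + 1.72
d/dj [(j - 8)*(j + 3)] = 2*j - 5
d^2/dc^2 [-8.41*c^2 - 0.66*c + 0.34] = -16.8200000000000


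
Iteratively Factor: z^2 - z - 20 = (z + 4)*(z - 5)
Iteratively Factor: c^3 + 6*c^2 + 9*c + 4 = (c + 4)*(c^2 + 2*c + 1) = (c + 1)*(c + 4)*(c + 1)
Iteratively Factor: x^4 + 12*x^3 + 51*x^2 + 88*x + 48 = (x + 3)*(x^3 + 9*x^2 + 24*x + 16) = (x + 1)*(x + 3)*(x^2 + 8*x + 16) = (x + 1)*(x + 3)*(x + 4)*(x + 4)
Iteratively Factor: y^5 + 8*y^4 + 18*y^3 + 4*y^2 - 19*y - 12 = (y + 1)*(y^4 + 7*y^3 + 11*y^2 - 7*y - 12) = (y - 1)*(y + 1)*(y^3 + 8*y^2 + 19*y + 12) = (y - 1)*(y + 1)*(y + 4)*(y^2 + 4*y + 3) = (y - 1)*(y + 1)^2*(y + 4)*(y + 3)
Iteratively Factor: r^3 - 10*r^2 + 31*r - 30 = (r - 2)*(r^2 - 8*r + 15) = (r - 3)*(r - 2)*(r - 5)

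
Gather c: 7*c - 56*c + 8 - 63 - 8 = -49*c - 63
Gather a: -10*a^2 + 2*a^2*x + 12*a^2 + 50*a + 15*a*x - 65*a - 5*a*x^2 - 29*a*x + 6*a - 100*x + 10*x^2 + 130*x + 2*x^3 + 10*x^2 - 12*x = a^2*(2*x + 2) + a*(-5*x^2 - 14*x - 9) + 2*x^3 + 20*x^2 + 18*x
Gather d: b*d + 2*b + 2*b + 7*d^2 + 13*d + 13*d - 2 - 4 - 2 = 4*b + 7*d^2 + d*(b + 26) - 8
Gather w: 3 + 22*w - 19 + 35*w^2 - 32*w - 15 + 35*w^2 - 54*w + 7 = 70*w^2 - 64*w - 24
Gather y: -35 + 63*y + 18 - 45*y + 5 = 18*y - 12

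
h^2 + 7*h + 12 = (h + 3)*(h + 4)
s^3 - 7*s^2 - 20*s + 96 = (s - 8)*(s - 3)*(s + 4)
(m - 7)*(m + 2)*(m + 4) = m^3 - m^2 - 34*m - 56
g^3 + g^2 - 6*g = g*(g - 2)*(g + 3)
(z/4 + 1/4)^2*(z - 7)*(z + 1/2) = z^4/16 - 9*z^3/32 - 31*z^2/32 - 27*z/32 - 7/32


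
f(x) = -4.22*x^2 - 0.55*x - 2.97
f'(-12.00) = 100.73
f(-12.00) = -604.05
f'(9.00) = -76.51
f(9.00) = -349.74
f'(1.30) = -11.52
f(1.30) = -10.82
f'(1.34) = -11.86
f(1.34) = -11.28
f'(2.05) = -17.85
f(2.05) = -21.83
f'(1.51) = -13.29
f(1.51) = -13.42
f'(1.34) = -11.86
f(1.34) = -11.28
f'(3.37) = -28.99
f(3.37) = -52.75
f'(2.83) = -24.44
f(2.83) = -38.32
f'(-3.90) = 32.37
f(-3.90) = -65.01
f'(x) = -8.44*x - 0.55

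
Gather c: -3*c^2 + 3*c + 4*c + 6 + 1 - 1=-3*c^2 + 7*c + 6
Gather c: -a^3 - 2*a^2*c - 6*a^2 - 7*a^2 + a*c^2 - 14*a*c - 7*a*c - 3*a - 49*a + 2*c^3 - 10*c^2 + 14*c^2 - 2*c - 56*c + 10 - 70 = -a^3 - 13*a^2 - 52*a + 2*c^3 + c^2*(a + 4) + c*(-2*a^2 - 21*a - 58) - 60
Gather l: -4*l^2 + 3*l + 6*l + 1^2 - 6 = -4*l^2 + 9*l - 5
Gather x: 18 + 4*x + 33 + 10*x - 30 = 14*x + 21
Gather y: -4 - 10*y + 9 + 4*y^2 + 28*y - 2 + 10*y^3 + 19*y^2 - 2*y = 10*y^3 + 23*y^2 + 16*y + 3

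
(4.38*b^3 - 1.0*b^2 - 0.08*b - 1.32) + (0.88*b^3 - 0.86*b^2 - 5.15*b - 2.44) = 5.26*b^3 - 1.86*b^2 - 5.23*b - 3.76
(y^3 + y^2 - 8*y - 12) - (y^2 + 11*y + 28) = y^3 - 19*y - 40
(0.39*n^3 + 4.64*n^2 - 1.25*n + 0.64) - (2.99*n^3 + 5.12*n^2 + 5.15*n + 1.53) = -2.6*n^3 - 0.48*n^2 - 6.4*n - 0.89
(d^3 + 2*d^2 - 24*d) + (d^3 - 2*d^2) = 2*d^3 - 24*d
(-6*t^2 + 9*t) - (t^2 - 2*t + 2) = -7*t^2 + 11*t - 2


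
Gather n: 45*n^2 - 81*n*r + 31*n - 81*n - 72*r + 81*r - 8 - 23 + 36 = 45*n^2 + n*(-81*r - 50) + 9*r + 5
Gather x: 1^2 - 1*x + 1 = 2 - x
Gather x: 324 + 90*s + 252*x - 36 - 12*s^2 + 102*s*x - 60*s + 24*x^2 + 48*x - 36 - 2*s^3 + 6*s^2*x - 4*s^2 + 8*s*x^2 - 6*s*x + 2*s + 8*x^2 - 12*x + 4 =-2*s^3 - 16*s^2 + 32*s + x^2*(8*s + 32) + x*(6*s^2 + 96*s + 288) + 256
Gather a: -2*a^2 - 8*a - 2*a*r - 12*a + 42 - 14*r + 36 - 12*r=-2*a^2 + a*(-2*r - 20) - 26*r + 78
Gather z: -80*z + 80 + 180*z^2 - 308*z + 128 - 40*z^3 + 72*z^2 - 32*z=-40*z^3 + 252*z^2 - 420*z + 208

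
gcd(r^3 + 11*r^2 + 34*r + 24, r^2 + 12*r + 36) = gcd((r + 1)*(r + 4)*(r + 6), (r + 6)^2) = r + 6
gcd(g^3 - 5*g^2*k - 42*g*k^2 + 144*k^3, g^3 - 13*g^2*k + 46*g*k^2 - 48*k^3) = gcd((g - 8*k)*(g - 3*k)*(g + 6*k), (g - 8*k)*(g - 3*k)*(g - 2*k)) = g^2 - 11*g*k + 24*k^2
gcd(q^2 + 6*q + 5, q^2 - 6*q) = 1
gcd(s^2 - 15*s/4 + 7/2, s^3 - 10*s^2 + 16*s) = s - 2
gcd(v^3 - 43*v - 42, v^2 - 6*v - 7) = v^2 - 6*v - 7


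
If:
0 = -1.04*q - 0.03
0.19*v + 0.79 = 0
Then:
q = -0.03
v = -4.16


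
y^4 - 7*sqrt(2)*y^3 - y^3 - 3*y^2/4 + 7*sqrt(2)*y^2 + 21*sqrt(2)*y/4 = y*(y - 3/2)*(y + 1/2)*(y - 7*sqrt(2))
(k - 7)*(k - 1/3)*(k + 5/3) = k^3 - 17*k^2/3 - 89*k/9 + 35/9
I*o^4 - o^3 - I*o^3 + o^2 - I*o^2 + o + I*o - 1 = (o - 1)*(o + 1)*(o + I)*(I*o - I)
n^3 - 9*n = n*(n - 3)*(n + 3)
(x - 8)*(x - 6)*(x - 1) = x^3 - 15*x^2 + 62*x - 48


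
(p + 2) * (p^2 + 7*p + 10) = p^3 + 9*p^2 + 24*p + 20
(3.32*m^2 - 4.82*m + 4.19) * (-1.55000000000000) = -5.146*m^2 + 7.471*m - 6.4945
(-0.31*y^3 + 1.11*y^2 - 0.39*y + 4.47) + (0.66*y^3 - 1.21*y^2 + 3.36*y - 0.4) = 0.35*y^3 - 0.0999999999999999*y^2 + 2.97*y + 4.07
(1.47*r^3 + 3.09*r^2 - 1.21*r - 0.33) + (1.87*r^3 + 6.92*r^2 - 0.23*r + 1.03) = 3.34*r^3 + 10.01*r^2 - 1.44*r + 0.7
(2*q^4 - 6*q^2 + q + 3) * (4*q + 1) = 8*q^5 + 2*q^4 - 24*q^3 - 2*q^2 + 13*q + 3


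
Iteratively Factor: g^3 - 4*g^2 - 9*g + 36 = (g - 4)*(g^2 - 9) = (g - 4)*(g - 3)*(g + 3)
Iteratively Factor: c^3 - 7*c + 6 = (c + 3)*(c^2 - 3*c + 2) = (c - 2)*(c + 3)*(c - 1)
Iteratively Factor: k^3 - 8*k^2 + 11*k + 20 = (k + 1)*(k^2 - 9*k + 20) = (k - 4)*(k + 1)*(k - 5)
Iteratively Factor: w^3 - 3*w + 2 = (w - 1)*(w^2 + w - 2) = (w - 1)^2*(w + 2)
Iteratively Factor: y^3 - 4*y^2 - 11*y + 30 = (y - 2)*(y^2 - 2*y - 15) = (y - 2)*(y + 3)*(y - 5)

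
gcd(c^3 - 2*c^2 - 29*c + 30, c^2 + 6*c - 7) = c - 1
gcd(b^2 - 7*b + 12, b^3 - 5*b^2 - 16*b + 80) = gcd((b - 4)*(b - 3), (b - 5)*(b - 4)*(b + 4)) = b - 4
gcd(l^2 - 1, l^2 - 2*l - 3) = l + 1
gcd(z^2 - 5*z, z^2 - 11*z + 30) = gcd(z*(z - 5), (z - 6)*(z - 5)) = z - 5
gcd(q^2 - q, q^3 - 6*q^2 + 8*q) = q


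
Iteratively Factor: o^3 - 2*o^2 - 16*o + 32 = (o - 2)*(o^2 - 16) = (o - 4)*(o - 2)*(o + 4)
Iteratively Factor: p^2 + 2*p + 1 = (p + 1)*(p + 1)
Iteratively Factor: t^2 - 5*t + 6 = (t - 2)*(t - 3)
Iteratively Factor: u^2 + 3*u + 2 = (u + 2)*(u + 1)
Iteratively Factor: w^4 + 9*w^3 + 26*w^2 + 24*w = (w + 4)*(w^3 + 5*w^2 + 6*w) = (w + 2)*(w + 4)*(w^2 + 3*w) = (w + 2)*(w + 3)*(w + 4)*(w)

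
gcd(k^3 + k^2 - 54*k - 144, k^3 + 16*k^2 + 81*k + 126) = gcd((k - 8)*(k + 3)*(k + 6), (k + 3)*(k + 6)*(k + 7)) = k^2 + 9*k + 18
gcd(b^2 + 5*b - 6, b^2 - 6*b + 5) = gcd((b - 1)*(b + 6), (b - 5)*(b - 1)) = b - 1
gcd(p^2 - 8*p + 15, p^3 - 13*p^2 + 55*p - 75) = p^2 - 8*p + 15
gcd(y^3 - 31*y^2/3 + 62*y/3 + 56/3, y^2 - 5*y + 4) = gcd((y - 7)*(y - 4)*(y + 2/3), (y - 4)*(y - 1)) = y - 4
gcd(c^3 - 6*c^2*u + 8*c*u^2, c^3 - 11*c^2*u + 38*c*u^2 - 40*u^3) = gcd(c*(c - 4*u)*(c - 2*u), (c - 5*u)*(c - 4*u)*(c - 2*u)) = c^2 - 6*c*u + 8*u^2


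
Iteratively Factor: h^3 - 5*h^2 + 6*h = (h - 2)*(h^2 - 3*h) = h*(h - 2)*(h - 3)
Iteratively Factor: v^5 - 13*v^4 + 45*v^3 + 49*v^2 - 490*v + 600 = (v - 5)*(v^4 - 8*v^3 + 5*v^2 + 74*v - 120) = (v - 5)^2*(v^3 - 3*v^2 - 10*v + 24) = (v - 5)^2*(v + 3)*(v^2 - 6*v + 8) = (v - 5)^2*(v - 4)*(v + 3)*(v - 2)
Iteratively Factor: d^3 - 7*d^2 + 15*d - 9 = (d - 3)*(d^2 - 4*d + 3) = (d - 3)^2*(d - 1)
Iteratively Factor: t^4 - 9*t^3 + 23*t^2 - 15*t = (t - 5)*(t^3 - 4*t^2 + 3*t) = t*(t - 5)*(t^2 - 4*t + 3) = t*(t - 5)*(t - 3)*(t - 1)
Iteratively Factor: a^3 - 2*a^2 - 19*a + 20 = (a - 5)*(a^2 + 3*a - 4) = (a - 5)*(a + 4)*(a - 1)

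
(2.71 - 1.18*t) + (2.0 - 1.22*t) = 4.71 - 2.4*t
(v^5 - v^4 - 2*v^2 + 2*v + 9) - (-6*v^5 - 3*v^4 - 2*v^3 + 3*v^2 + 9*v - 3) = 7*v^5 + 2*v^4 + 2*v^3 - 5*v^2 - 7*v + 12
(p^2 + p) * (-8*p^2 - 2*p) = -8*p^4 - 10*p^3 - 2*p^2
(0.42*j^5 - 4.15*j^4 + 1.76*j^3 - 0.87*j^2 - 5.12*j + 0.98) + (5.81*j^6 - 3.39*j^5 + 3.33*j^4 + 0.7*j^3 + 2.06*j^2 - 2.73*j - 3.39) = 5.81*j^6 - 2.97*j^5 - 0.82*j^4 + 2.46*j^3 + 1.19*j^2 - 7.85*j - 2.41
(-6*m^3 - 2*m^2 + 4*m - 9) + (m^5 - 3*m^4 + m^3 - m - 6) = m^5 - 3*m^4 - 5*m^3 - 2*m^2 + 3*m - 15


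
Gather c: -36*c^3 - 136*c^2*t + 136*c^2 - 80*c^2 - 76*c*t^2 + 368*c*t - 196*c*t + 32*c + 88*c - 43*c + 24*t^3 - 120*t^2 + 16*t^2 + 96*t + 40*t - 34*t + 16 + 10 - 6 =-36*c^3 + c^2*(56 - 136*t) + c*(-76*t^2 + 172*t + 77) + 24*t^3 - 104*t^2 + 102*t + 20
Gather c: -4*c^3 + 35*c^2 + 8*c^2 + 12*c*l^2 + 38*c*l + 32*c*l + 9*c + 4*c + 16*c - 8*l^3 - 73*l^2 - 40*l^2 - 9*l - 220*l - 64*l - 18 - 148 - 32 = -4*c^3 + 43*c^2 + c*(12*l^2 + 70*l + 29) - 8*l^3 - 113*l^2 - 293*l - 198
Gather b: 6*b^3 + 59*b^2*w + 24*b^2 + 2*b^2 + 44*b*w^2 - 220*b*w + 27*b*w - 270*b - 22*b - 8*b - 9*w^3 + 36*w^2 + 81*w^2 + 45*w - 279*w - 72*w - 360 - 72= 6*b^3 + b^2*(59*w + 26) + b*(44*w^2 - 193*w - 300) - 9*w^3 + 117*w^2 - 306*w - 432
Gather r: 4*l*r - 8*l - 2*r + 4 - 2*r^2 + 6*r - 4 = -8*l - 2*r^2 + r*(4*l + 4)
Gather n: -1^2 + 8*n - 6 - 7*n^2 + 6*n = -7*n^2 + 14*n - 7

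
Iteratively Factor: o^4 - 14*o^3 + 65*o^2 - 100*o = (o - 4)*(o^3 - 10*o^2 + 25*o) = o*(o - 4)*(o^2 - 10*o + 25) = o*(o - 5)*(o - 4)*(o - 5)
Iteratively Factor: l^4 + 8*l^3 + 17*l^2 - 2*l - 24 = (l + 4)*(l^3 + 4*l^2 + l - 6) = (l + 2)*(l + 4)*(l^2 + 2*l - 3) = (l + 2)*(l + 3)*(l + 4)*(l - 1)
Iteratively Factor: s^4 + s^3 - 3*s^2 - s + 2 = (s - 1)*(s^3 + 2*s^2 - s - 2) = (s - 1)*(s + 2)*(s^2 - 1) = (s - 1)^2*(s + 2)*(s + 1)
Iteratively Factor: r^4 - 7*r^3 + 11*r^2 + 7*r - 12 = (r - 4)*(r^3 - 3*r^2 - r + 3) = (r - 4)*(r - 3)*(r^2 - 1) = (r - 4)*(r - 3)*(r - 1)*(r + 1)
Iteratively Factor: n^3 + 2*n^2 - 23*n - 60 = (n + 4)*(n^2 - 2*n - 15) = (n + 3)*(n + 4)*(n - 5)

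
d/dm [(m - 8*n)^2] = 2*m - 16*n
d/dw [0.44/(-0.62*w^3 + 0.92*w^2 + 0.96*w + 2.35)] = (0.8184*w^2 - 0.8096*w - 0.4224)/(-0.62*w^3 + 0.92*w^2 + 0.96*w + 2.35)^2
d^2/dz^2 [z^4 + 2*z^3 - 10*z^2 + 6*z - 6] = 12*z^2 + 12*z - 20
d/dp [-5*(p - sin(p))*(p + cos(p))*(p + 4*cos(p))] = 5*(p - sin(p))*(p + cos(p))*(4*sin(p) - 1) + 5*(p - sin(p))*(p + 4*cos(p))*(sin(p) - 1) + 5*(p + cos(p))*(p + 4*cos(p))*(cos(p) - 1)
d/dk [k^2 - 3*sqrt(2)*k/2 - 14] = 2*k - 3*sqrt(2)/2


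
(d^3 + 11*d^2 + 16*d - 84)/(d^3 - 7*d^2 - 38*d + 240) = (d^2 + 5*d - 14)/(d^2 - 13*d + 40)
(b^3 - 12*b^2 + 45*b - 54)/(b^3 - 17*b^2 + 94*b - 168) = (b^2 - 6*b + 9)/(b^2 - 11*b + 28)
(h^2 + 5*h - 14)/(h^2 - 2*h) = (h + 7)/h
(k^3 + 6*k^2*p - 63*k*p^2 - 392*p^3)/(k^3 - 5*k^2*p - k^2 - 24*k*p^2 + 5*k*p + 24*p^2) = (k^2 + 14*k*p + 49*p^2)/(k^2 + 3*k*p - k - 3*p)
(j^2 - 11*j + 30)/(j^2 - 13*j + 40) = (j - 6)/(j - 8)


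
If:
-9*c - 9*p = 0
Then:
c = -p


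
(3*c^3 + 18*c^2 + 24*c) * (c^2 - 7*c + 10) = 3*c^5 - 3*c^4 - 72*c^3 + 12*c^2 + 240*c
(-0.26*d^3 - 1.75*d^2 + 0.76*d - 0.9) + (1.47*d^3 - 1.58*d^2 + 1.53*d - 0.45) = 1.21*d^3 - 3.33*d^2 + 2.29*d - 1.35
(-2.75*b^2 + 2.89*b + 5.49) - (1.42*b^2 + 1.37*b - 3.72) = -4.17*b^2 + 1.52*b + 9.21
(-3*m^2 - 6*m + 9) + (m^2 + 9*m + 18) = -2*m^2 + 3*m + 27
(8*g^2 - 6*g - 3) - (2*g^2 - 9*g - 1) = 6*g^2 + 3*g - 2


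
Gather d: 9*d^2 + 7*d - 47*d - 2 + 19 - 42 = 9*d^2 - 40*d - 25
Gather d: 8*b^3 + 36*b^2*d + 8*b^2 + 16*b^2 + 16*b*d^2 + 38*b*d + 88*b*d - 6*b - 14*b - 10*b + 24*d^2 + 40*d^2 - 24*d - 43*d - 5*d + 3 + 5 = 8*b^3 + 24*b^2 - 30*b + d^2*(16*b + 64) + d*(36*b^2 + 126*b - 72) + 8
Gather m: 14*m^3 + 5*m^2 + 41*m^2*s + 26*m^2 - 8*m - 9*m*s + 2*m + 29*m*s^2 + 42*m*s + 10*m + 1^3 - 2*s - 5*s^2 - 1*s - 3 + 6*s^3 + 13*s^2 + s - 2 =14*m^3 + m^2*(41*s + 31) + m*(29*s^2 + 33*s + 4) + 6*s^3 + 8*s^2 - 2*s - 4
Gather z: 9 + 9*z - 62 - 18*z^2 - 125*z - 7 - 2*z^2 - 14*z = -20*z^2 - 130*z - 60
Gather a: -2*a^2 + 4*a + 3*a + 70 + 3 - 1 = -2*a^2 + 7*a + 72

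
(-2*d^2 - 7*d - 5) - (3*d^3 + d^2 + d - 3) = -3*d^3 - 3*d^2 - 8*d - 2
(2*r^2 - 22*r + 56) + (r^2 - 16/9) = 3*r^2 - 22*r + 488/9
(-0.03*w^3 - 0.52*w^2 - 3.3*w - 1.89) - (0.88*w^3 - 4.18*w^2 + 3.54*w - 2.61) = -0.91*w^3 + 3.66*w^2 - 6.84*w + 0.72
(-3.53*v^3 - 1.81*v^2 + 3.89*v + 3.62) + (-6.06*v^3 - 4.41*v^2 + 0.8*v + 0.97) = -9.59*v^3 - 6.22*v^2 + 4.69*v + 4.59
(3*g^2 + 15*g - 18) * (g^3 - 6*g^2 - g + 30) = 3*g^5 - 3*g^4 - 111*g^3 + 183*g^2 + 468*g - 540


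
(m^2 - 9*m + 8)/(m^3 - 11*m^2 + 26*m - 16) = 1/(m - 2)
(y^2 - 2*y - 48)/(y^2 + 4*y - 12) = (y - 8)/(y - 2)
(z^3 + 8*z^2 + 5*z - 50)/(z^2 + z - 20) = (z^2 + 3*z - 10)/(z - 4)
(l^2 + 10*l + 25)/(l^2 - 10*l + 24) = (l^2 + 10*l + 25)/(l^2 - 10*l + 24)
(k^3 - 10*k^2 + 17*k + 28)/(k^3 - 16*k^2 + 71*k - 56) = (k^2 - 3*k - 4)/(k^2 - 9*k + 8)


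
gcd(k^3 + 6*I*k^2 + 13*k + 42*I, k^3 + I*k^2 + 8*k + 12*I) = k^2 - I*k + 6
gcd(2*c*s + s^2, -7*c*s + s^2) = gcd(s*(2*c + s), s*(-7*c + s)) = s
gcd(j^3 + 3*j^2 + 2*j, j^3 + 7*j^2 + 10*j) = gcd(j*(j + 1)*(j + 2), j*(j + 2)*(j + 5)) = j^2 + 2*j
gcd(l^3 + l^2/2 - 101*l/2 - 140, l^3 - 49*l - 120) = l^2 - 3*l - 40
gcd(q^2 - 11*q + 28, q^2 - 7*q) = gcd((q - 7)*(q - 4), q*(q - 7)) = q - 7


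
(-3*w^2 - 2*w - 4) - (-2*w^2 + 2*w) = -w^2 - 4*w - 4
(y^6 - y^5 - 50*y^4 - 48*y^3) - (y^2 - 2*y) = y^6 - y^5 - 50*y^4 - 48*y^3 - y^2 + 2*y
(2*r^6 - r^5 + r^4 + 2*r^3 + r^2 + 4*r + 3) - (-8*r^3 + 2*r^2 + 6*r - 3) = 2*r^6 - r^5 + r^4 + 10*r^3 - r^2 - 2*r + 6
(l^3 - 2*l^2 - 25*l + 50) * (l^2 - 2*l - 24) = l^5 - 4*l^4 - 45*l^3 + 148*l^2 + 500*l - 1200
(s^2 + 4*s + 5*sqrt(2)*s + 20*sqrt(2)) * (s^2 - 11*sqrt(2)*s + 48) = s^4 - 6*sqrt(2)*s^3 + 4*s^3 - 62*s^2 - 24*sqrt(2)*s^2 - 248*s + 240*sqrt(2)*s + 960*sqrt(2)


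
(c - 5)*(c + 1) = c^2 - 4*c - 5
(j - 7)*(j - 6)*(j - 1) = j^3 - 14*j^2 + 55*j - 42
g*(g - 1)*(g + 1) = g^3 - g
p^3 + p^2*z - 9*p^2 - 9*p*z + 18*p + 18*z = (p - 6)*(p - 3)*(p + z)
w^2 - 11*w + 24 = (w - 8)*(w - 3)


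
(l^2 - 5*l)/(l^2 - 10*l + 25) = l/(l - 5)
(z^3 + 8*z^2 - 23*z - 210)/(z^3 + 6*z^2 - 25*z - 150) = (z + 7)/(z + 5)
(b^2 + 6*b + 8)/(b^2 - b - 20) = (b + 2)/(b - 5)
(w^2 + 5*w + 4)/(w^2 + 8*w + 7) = (w + 4)/(w + 7)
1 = 1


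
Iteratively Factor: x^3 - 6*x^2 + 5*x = (x - 1)*(x^2 - 5*x) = x*(x - 1)*(x - 5)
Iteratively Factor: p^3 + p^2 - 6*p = (p)*(p^2 + p - 6) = p*(p + 3)*(p - 2)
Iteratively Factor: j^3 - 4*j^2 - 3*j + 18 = (j - 3)*(j^2 - j - 6) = (j - 3)^2*(j + 2)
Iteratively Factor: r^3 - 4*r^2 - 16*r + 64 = (r - 4)*(r^2 - 16) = (r - 4)^2*(r + 4)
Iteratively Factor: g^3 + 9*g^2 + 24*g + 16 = (g + 1)*(g^2 + 8*g + 16) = (g + 1)*(g + 4)*(g + 4)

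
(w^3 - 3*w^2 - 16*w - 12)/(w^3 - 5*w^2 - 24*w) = (-w^3 + 3*w^2 + 16*w + 12)/(w*(-w^2 + 5*w + 24))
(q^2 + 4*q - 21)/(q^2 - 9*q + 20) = (q^2 + 4*q - 21)/(q^2 - 9*q + 20)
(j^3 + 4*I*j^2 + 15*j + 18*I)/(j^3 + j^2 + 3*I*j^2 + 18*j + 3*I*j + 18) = (j + I)/(j + 1)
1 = 1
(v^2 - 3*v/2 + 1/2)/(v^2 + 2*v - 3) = (v - 1/2)/(v + 3)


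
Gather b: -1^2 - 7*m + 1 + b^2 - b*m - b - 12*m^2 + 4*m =b^2 + b*(-m - 1) - 12*m^2 - 3*m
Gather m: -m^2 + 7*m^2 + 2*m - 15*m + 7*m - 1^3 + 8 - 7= 6*m^2 - 6*m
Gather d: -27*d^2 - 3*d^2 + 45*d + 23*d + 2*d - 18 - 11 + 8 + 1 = -30*d^2 + 70*d - 20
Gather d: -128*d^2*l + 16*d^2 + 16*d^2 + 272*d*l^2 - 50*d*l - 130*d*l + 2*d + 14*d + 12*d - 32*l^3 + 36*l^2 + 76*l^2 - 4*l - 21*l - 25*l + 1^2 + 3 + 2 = d^2*(32 - 128*l) + d*(272*l^2 - 180*l + 28) - 32*l^3 + 112*l^2 - 50*l + 6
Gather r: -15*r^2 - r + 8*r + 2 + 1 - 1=-15*r^2 + 7*r + 2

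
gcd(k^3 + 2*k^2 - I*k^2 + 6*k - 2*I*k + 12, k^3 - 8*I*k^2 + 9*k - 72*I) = k - 3*I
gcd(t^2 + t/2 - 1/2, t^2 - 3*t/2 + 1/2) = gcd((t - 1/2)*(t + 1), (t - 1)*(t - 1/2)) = t - 1/2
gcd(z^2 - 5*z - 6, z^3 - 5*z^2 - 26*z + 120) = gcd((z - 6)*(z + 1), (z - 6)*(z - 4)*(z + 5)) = z - 6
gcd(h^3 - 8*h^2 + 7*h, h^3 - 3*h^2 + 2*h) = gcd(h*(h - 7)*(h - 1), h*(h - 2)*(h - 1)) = h^2 - h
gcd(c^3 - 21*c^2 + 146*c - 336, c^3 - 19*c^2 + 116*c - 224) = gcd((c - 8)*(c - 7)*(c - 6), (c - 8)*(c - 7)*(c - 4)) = c^2 - 15*c + 56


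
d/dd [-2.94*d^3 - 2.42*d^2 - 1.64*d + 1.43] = -8.82*d^2 - 4.84*d - 1.64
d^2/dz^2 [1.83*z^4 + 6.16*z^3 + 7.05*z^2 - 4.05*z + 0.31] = 21.96*z^2 + 36.96*z + 14.1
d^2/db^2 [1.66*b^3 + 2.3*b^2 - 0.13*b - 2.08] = 9.96*b + 4.6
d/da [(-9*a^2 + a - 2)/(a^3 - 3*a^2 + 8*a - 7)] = (9*a^4 - 2*a^3 - 63*a^2 + 114*a + 9)/(a^6 - 6*a^5 + 25*a^4 - 62*a^3 + 106*a^2 - 112*a + 49)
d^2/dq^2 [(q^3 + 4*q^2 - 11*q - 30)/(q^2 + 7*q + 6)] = 8*(q^3 - 9*q^2 - 81*q - 171)/(q^6 + 21*q^5 + 165*q^4 + 595*q^3 + 990*q^2 + 756*q + 216)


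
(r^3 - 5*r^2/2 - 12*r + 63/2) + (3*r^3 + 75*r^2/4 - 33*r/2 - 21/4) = 4*r^3 + 65*r^2/4 - 57*r/2 + 105/4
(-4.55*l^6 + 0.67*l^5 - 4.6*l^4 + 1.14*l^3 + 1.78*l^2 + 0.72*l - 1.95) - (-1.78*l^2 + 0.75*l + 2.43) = -4.55*l^6 + 0.67*l^5 - 4.6*l^4 + 1.14*l^3 + 3.56*l^2 - 0.03*l - 4.38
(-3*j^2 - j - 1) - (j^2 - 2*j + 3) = -4*j^2 + j - 4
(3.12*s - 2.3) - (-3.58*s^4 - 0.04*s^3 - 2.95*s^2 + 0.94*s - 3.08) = 3.58*s^4 + 0.04*s^3 + 2.95*s^2 + 2.18*s + 0.78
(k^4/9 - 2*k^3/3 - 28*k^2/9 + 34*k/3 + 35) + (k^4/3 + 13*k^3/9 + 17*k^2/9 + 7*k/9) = 4*k^4/9 + 7*k^3/9 - 11*k^2/9 + 109*k/9 + 35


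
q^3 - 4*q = q*(q - 2)*(q + 2)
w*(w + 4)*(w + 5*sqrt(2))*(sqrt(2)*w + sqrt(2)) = sqrt(2)*w^4 + 5*sqrt(2)*w^3 + 10*w^3 + 4*sqrt(2)*w^2 + 50*w^2 + 40*w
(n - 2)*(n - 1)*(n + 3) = n^3 - 7*n + 6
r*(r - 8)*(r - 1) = r^3 - 9*r^2 + 8*r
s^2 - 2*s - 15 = (s - 5)*(s + 3)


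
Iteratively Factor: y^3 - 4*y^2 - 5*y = (y + 1)*(y^2 - 5*y) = (y - 5)*(y + 1)*(y)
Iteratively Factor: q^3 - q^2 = (q)*(q^2 - q) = q*(q - 1)*(q)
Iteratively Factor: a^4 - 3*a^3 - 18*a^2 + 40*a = (a + 4)*(a^3 - 7*a^2 + 10*a) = a*(a + 4)*(a^2 - 7*a + 10) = a*(a - 2)*(a + 4)*(a - 5)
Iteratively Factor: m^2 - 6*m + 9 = (m - 3)*(m - 3)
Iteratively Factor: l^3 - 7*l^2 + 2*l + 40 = (l + 2)*(l^2 - 9*l + 20) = (l - 4)*(l + 2)*(l - 5)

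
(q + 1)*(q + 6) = q^2 + 7*q + 6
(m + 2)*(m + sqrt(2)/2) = m^2 + sqrt(2)*m/2 + 2*m + sqrt(2)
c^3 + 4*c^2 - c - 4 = (c - 1)*(c + 1)*(c + 4)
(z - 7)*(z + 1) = z^2 - 6*z - 7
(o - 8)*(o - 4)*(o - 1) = o^3 - 13*o^2 + 44*o - 32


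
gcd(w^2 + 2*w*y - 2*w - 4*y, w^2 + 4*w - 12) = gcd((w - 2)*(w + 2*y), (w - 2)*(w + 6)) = w - 2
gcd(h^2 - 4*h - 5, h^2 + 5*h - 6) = 1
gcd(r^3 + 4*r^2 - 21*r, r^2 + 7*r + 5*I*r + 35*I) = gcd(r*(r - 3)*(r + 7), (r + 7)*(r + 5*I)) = r + 7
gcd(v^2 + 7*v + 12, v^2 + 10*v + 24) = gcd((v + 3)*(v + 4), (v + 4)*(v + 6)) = v + 4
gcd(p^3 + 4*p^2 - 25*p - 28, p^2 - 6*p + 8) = p - 4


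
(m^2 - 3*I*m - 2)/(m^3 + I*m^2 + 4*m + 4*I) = (m - I)/(m^2 + 3*I*m - 2)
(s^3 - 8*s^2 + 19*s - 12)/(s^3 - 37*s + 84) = (s - 1)/(s + 7)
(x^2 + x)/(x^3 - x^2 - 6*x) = (x + 1)/(x^2 - x - 6)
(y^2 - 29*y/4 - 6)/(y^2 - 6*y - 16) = (y + 3/4)/(y + 2)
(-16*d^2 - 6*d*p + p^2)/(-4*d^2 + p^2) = (-8*d + p)/(-2*d + p)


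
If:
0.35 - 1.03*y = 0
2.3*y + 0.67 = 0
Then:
No Solution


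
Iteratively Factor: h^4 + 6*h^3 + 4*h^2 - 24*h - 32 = (h + 2)*(h^3 + 4*h^2 - 4*h - 16) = (h + 2)*(h + 4)*(h^2 - 4) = (h - 2)*(h + 2)*(h + 4)*(h + 2)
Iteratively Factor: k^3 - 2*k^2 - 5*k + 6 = (k - 1)*(k^2 - k - 6) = (k - 1)*(k + 2)*(k - 3)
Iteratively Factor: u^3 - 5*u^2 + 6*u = (u)*(u^2 - 5*u + 6) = u*(u - 3)*(u - 2)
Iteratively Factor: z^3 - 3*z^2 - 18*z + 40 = (z + 4)*(z^2 - 7*z + 10) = (z - 2)*(z + 4)*(z - 5)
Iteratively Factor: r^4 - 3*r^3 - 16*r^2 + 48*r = (r - 3)*(r^3 - 16*r) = (r - 4)*(r - 3)*(r^2 + 4*r) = r*(r - 4)*(r - 3)*(r + 4)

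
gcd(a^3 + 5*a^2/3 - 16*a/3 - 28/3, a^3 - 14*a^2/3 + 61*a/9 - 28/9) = a - 7/3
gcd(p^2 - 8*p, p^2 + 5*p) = p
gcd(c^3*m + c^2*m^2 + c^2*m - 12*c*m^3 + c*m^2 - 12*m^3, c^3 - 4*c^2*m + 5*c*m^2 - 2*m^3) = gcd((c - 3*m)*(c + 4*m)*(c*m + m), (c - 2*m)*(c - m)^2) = 1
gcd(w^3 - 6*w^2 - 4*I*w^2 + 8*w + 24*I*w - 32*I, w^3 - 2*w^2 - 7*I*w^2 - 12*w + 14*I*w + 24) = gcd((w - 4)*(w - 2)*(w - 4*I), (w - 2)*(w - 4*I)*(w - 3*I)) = w^2 + w*(-2 - 4*I) + 8*I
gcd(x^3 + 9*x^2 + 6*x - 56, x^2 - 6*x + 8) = x - 2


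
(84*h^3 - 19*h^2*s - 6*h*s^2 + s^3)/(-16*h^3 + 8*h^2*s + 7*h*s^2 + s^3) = (21*h^2 - 10*h*s + s^2)/(-4*h^2 + 3*h*s + s^2)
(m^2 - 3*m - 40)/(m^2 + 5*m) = (m - 8)/m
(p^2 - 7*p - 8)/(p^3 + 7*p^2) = (p^2 - 7*p - 8)/(p^2*(p + 7))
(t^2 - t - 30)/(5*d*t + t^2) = (t^2 - t - 30)/(t*(5*d + t))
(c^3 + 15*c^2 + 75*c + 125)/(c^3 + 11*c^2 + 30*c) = (c^2 + 10*c + 25)/(c*(c + 6))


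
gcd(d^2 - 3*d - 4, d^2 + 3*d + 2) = d + 1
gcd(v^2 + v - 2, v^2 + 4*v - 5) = v - 1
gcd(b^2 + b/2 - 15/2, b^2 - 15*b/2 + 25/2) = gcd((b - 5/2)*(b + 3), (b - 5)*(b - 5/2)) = b - 5/2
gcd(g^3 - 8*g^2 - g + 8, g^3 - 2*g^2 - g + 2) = g^2 - 1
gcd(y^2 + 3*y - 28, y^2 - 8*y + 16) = y - 4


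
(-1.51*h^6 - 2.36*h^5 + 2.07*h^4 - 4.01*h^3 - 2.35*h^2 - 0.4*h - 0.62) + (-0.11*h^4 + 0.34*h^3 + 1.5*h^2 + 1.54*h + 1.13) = -1.51*h^6 - 2.36*h^5 + 1.96*h^4 - 3.67*h^3 - 0.85*h^2 + 1.14*h + 0.51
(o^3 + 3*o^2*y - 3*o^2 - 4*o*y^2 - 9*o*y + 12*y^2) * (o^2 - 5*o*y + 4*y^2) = o^5 - 2*o^4*y - 3*o^4 - 15*o^3*y^2 + 6*o^3*y + 32*o^2*y^3 + 45*o^2*y^2 - 16*o*y^4 - 96*o*y^3 + 48*y^4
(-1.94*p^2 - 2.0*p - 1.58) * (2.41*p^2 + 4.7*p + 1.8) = -4.6754*p^4 - 13.938*p^3 - 16.6998*p^2 - 11.026*p - 2.844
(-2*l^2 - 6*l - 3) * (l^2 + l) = -2*l^4 - 8*l^3 - 9*l^2 - 3*l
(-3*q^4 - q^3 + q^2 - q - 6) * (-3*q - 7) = 9*q^5 + 24*q^4 + 4*q^3 - 4*q^2 + 25*q + 42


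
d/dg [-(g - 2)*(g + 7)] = -2*g - 5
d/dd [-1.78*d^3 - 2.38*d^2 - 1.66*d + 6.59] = -5.34*d^2 - 4.76*d - 1.66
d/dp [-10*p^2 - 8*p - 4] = -20*p - 8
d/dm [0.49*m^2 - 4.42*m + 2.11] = 0.98*m - 4.42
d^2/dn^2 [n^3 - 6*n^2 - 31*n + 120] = 6*n - 12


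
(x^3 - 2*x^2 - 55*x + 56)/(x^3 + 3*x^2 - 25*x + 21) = (x - 8)/(x - 3)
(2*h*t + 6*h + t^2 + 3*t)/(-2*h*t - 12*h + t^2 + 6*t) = (2*h*t + 6*h + t^2 + 3*t)/(-2*h*t - 12*h + t^2 + 6*t)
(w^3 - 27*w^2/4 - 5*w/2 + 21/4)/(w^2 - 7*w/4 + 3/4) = (w^2 - 6*w - 7)/(w - 1)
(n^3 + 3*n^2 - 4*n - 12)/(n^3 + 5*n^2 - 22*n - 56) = (n^2 + n - 6)/(n^2 + 3*n - 28)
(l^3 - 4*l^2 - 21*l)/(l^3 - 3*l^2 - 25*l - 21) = l/(l + 1)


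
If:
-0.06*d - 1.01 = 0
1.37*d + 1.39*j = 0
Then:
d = -16.83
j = 16.59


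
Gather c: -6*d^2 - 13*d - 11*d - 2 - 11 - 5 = -6*d^2 - 24*d - 18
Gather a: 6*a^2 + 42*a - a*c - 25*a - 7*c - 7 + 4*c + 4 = 6*a^2 + a*(17 - c) - 3*c - 3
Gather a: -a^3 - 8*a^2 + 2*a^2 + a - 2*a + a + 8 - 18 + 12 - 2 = -a^3 - 6*a^2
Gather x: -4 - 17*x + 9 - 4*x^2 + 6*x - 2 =-4*x^2 - 11*x + 3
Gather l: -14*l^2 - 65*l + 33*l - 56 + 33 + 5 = -14*l^2 - 32*l - 18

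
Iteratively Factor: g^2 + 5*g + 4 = (g + 4)*(g + 1)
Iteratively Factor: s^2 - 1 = (s - 1)*(s + 1)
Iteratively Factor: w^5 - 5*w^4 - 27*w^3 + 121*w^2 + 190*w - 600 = (w + 3)*(w^4 - 8*w^3 - 3*w^2 + 130*w - 200) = (w - 5)*(w + 3)*(w^3 - 3*w^2 - 18*w + 40) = (w - 5)^2*(w + 3)*(w^2 + 2*w - 8) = (w - 5)^2*(w + 3)*(w + 4)*(w - 2)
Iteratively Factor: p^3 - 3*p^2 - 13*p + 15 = (p - 5)*(p^2 + 2*p - 3) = (p - 5)*(p - 1)*(p + 3)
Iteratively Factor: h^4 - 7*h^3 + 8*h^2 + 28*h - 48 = (h - 4)*(h^3 - 3*h^2 - 4*h + 12) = (h - 4)*(h - 2)*(h^2 - h - 6) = (h - 4)*(h - 2)*(h + 2)*(h - 3)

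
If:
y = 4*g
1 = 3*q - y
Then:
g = y/4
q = y/3 + 1/3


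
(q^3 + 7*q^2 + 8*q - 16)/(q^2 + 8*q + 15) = (q^3 + 7*q^2 + 8*q - 16)/(q^2 + 8*q + 15)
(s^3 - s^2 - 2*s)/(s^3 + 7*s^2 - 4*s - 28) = s*(s + 1)/(s^2 + 9*s + 14)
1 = 1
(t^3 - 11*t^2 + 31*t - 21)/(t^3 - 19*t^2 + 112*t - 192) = (t^2 - 8*t + 7)/(t^2 - 16*t + 64)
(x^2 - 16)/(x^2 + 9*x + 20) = (x - 4)/(x + 5)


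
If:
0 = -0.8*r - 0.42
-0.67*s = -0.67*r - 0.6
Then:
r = -0.52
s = 0.37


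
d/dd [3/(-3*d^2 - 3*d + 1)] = 9*(2*d + 1)/(3*d^2 + 3*d - 1)^2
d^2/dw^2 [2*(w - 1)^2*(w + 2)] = 12*w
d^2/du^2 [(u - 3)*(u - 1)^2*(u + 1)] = 12*u^2 - 24*u + 4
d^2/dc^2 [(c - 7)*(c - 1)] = 2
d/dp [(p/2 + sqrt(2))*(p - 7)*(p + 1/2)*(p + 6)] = 2*p^3 - 3*p^2/4 + 3*sqrt(2)*p^2 - 85*p/2 - sqrt(2)*p - 85*sqrt(2)/2 - 21/2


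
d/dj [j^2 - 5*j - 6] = 2*j - 5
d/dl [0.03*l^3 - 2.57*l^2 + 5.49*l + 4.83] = 0.09*l^2 - 5.14*l + 5.49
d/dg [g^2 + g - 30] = 2*g + 1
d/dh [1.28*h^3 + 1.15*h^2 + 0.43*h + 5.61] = 3.84*h^2 + 2.3*h + 0.43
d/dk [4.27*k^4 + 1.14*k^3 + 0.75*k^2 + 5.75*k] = 17.08*k^3 + 3.42*k^2 + 1.5*k + 5.75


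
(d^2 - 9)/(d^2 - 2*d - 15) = (d - 3)/(d - 5)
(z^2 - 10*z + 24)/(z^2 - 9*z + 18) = (z - 4)/(z - 3)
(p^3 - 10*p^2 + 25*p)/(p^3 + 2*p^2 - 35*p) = (p - 5)/(p + 7)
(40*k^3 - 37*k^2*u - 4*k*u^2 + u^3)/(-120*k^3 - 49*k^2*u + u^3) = (-k + u)/(3*k + u)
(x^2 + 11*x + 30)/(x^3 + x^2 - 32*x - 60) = (x + 6)/(x^2 - 4*x - 12)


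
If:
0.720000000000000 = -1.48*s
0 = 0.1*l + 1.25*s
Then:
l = 6.08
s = -0.49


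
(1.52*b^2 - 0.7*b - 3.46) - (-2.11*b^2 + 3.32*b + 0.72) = 3.63*b^2 - 4.02*b - 4.18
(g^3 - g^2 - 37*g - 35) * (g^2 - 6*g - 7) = g^5 - 7*g^4 - 38*g^3 + 194*g^2 + 469*g + 245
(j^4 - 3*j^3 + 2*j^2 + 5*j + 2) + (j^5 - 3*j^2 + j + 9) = j^5 + j^4 - 3*j^3 - j^2 + 6*j + 11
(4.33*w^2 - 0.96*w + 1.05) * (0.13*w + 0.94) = 0.5629*w^3 + 3.9454*w^2 - 0.7659*w + 0.987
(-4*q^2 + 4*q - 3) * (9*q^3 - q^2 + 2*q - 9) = -36*q^5 + 40*q^4 - 39*q^3 + 47*q^2 - 42*q + 27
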